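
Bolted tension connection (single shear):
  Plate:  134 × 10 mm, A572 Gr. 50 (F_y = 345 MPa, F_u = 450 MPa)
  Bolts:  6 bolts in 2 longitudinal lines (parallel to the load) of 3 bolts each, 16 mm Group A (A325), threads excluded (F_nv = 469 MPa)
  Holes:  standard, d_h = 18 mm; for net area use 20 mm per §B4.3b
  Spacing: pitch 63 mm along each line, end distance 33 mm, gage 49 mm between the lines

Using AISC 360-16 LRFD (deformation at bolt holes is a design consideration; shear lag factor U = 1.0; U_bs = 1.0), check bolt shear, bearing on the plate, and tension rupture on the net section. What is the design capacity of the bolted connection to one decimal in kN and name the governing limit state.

Bolt shear: A_b = π(16)²/4 = 201.06 mm². φR_n = 0.75 × 469 × 201.06 × 6 × 1 = 424.3 kN.
Bearing (10 mm plate, F_u = 450 MPa): end bolts L_c = 33 − 18/2 = 24, R_n = min(1.2×24×10×450, 2.4×16×10×450) = 129.6 kN/bolt; interior L_c = 63 − 18 = 45, R_n = 172.8 kN/bolt. φR_n = 0.75 × (2×129.6 + 4×172.8) = 712.8 kN.
Tension rupture (net): A_n = (134 − 2×20)×10 = 940 mm² (U = 1.0, A_e = A_n). φR_n = 0.75 × 450 × 940 = 317.3 kN.
Governing: min(424.3, 712.8, 317.3) = 317.3 kN → net-section rupture.

317.3 kN (net-section rupture governs)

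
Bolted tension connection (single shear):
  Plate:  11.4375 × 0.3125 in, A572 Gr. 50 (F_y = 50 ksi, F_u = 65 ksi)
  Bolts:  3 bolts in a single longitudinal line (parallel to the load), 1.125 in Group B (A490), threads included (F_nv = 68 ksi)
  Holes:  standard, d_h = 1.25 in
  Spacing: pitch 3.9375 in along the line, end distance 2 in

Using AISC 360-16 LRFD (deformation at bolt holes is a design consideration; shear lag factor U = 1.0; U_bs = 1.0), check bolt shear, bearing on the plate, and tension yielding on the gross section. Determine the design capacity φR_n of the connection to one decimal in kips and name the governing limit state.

Bolt shear: A_b = π(1.125)²/4 = 0.99402 in². φR_n = 0.75 × 68 × 0.99402 × 3 × 1 = 152.1 kips.
Bearing (0.3125 in plate, F_u = 65 ksi): end bolts L_c = 2 − 1.25/2 = 1.375, R_n = min(1.2×1.375×0.3125×65, 2.4×1.125×0.3125×65) = 33.516 kips/bolt; interior L_c = 3.9375 − 1.25 = 2.6875, R_n = 54.844 kips/bolt. φR_n = 0.75 × (1×33.516 + 2×54.844) = 107.4 kips.
Tension yield (gross): A_g = 11.4375×0.3125 = 3.5742 in². φR_n = 0.90 × 50 × 3.5742 = 160.8 kips.
Governing: min(152.1, 107.4, 160.8) = 107.4 kips → bearing.

107.4 kips (bearing governs)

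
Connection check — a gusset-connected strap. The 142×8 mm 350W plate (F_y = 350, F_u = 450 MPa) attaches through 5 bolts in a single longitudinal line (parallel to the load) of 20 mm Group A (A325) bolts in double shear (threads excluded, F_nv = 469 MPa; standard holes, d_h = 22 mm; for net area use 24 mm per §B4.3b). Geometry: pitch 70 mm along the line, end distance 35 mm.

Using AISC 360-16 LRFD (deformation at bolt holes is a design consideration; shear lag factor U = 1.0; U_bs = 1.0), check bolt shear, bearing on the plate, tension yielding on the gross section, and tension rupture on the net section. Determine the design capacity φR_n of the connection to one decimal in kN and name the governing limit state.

Bolt shear: A_b = π(20)²/4 = 314.16 mm². φR_n = 0.75 × 469 × 314.16 × 5 × 2 = 1105.1 kN.
Bearing (8 mm plate, F_u = 450 MPa): end bolts L_c = 35 − 22/2 = 24, R_n = min(1.2×24×8×450, 2.4×20×8×450) = 103.68 kN/bolt; interior L_c = 70 − 22 = 48, R_n = 172.8 kN/bolt. φR_n = 0.75 × (1×103.68 + 4×172.8) = 596.2 kN.
Tension yield (gross): A_g = 142×8 = 1136 mm². φR_n = 0.90 × 350 × 1136 = 357.8 kN.
Tension rupture (net): A_n = (142 − 1×24)×8 = 944 mm² (U = 1.0, A_e = A_n). φR_n = 0.75 × 450 × 944 = 318.6 kN.
Governing: min(1105.1, 596.2, 357.8, 318.6) = 318.6 kN → net-section rupture.

318.6 kN (net-section rupture governs)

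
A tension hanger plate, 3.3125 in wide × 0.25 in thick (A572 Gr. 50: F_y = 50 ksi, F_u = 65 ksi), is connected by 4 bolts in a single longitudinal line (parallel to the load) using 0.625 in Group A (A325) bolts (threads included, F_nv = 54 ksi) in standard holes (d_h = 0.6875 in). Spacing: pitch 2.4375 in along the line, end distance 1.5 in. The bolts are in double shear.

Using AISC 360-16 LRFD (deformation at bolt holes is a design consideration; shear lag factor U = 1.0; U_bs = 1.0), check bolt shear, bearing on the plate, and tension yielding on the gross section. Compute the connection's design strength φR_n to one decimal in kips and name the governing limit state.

37.3 kips (gross-section yield governs)

Bolt shear: A_b = π(0.625)²/4 = 0.3068 in². φR_n = 0.75 × 54 × 0.3068 × 4 × 2 = 99.4 kips.
Bearing (0.25 in plate, F_u = 65 ksi): end bolts L_c = 1.5 − 0.6875/2 = 1.15625, R_n = min(1.2×1.15625×0.25×65, 2.4×0.625×0.25×65) = 22.547 kips/bolt; interior L_c = 2.4375 − 0.6875 = 1.75, R_n = 24.375 kips/bolt. φR_n = 0.75 × (1×22.547 + 3×24.375) = 71.8 kips.
Tension yield (gross): A_g = 3.3125×0.25 = 0.82813 in². φR_n = 0.90 × 50 × 0.82813 = 37.3 kips.
Governing: min(99.4, 71.8, 37.3) = 37.3 kips → gross-section yield.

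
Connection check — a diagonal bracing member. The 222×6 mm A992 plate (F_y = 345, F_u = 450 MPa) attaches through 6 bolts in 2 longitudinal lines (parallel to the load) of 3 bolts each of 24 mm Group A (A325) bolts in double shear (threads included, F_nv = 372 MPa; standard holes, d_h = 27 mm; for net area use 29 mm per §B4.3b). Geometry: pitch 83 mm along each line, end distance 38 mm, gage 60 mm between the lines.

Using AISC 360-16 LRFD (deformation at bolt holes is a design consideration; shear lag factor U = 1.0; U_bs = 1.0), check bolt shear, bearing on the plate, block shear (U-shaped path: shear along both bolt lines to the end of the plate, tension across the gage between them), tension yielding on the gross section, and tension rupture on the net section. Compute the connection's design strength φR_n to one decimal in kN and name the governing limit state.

332.1 kN (net-section rupture governs)

Bolt shear: A_b = π(24)²/4 = 452.39 mm². φR_n = 0.75 × 372 × 452.39 × 6 × 2 = 1514.6 kN.
Bearing (6 mm plate, F_u = 450 MPa): end bolts L_c = 38 − 27/2 = 24.5, R_n = min(1.2×24.5×6×450, 2.4×24×6×450) = 79.38 kN/bolt; interior L_c = 83 − 27 = 56, R_n = 155.52 kN/bolt. φR_n = 0.75 × (2×79.38 + 4×155.52) = 585.6 kN.
Block shear: shear path 2×[38+2×83] = 2×204 mm, A_gv = 2448, A_nv = 2×(204 − 2.5×29)×6 = 1578 mm²; tension across gage: (60 − 1×29)×6 = 186 mm². R_n = min(0.6×450×1578, 0.6×345×2448) + 1.0×450×186 = min(426.06, 506.74) + 83.7 = 509.76 kN. φR_n = 0.75 × 509.76 = 382.3 kN.
Tension yield (gross): A_g = 222×6 = 1332 mm². φR_n = 0.90 × 345 × 1332 = 413.6 kN.
Tension rupture (net): A_n = (222 − 2×29)×6 = 984 mm² (U = 1.0, A_e = A_n). φR_n = 0.75 × 450 × 984 = 332.1 kN.
Governing: min(1514.6, 585.6, 382.3, 413.6, 332.1) = 332.1 kN → net-section rupture.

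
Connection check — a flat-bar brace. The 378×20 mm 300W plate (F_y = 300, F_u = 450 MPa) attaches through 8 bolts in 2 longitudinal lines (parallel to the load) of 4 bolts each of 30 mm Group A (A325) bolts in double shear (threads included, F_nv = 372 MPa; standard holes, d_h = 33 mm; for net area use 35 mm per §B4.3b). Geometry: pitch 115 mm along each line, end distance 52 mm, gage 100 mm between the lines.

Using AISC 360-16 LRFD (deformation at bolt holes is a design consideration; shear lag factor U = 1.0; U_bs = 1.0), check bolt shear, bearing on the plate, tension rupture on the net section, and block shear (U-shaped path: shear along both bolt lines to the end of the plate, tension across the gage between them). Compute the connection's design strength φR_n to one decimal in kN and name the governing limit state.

Bolt shear: A_b = π(30)²/4 = 706.86 mm². φR_n = 0.75 × 372 × 706.86 × 8 × 2 = 3155.4 kN.
Bearing (20 mm plate, F_u = 450 MPa): end bolts L_c = 52 − 33/2 = 35.5, R_n = min(1.2×35.5×20×450, 2.4×30×20×450) = 383.4 kN/bolt; interior L_c = 115 − 33 = 82, R_n = 648 kN/bolt. φR_n = 0.75 × (2×383.4 + 6×648) = 3491.1 kN.
Tension rupture (net): A_n = (378 − 2×35)×20 = 6160 mm² (U = 1.0, A_e = A_n). φR_n = 0.75 × 450 × 6160 = 2079.0 kN.
Block shear: shear path 2×[52+3×115] = 2×397 mm, A_gv = 15880, A_nv = 2×(397 − 3.5×35)×20 = 10980 mm²; tension across gage: (100 − 1×35)×20 = 1300 mm². R_n = min(0.6×450×10980, 0.6×300×15880) + 1.0×450×1300 = min(2964.6, 2858.4) + 585 = 3443.4 kN. φR_n = 0.75 × 3443.4 = 2582.6 kN.
Governing: min(3155.4, 3491.1, 2079.0, 2582.6) = 2079.0 kN → net-section rupture.

2079.0 kN (net-section rupture governs)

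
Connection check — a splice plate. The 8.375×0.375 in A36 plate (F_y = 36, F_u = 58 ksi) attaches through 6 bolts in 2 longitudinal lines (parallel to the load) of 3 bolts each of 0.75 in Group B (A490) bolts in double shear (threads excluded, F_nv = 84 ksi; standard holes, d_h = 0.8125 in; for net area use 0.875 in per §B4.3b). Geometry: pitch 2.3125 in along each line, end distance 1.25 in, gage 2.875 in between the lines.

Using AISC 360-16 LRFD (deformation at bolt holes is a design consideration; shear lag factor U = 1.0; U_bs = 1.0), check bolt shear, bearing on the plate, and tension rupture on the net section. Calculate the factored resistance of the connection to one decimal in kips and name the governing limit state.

108.1 kips (net-section rupture governs)

Bolt shear: A_b = π(0.75)²/4 = 0.44179 in². φR_n = 0.75 × 84 × 0.44179 × 6 × 2 = 334.0 kips.
Bearing (0.375 in plate, F_u = 58 ksi): end bolts L_c = 1.25 − 0.8125/2 = 0.84375, R_n = min(1.2×0.84375×0.375×58, 2.4×0.75×0.375×58) = 22.022 kips/bolt; interior L_c = 2.3125 − 0.8125 = 1.5, R_n = 39.15 kips/bolt. φR_n = 0.75 × (2×22.022 + 4×39.15) = 150.5 kips.
Tension rupture (net): A_n = (8.375 − 2×0.875)×0.375 = 2.4844 in² (U = 1.0, A_e = A_n). φR_n = 0.75 × 58 × 2.4844 = 108.1 kips.
Governing: min(334.0, 150.5, 108.1) = 108.1 kips → net-section rupture.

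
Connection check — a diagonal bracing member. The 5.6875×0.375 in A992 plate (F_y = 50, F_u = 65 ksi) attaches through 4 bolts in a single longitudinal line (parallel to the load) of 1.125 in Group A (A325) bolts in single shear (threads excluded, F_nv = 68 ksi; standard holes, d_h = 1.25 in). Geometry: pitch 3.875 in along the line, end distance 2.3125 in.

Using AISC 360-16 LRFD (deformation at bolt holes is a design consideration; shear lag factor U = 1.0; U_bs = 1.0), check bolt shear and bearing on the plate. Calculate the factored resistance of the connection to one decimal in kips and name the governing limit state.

Bolt shear: A_b = π(1.125)²/4 = 0.99402 in². φR_n = 0.75 × 68 × 0.99402 × 4 × 1 = 202.8 kips.
Bearing (0.375 in plate, F_u = 65 ksi): end bolts L_c = 2.3125 − 1.25/2 = 1.6875, R_n = min(1.2×1.6875×0.375×65, 2.4×1.125×0.375×65) = 49.359 kips/bolt; interior L_c = 3.875 − 1.25 = 2.625, R_n = 65.813 kips/bolt. φR_n = 0.75 × (1×49.359 + 3×65.813) = 185.1 kips.
Governing: min(202.8, 185.1) = 185.1 kips → bearing.

185.1 kips (bearing governs)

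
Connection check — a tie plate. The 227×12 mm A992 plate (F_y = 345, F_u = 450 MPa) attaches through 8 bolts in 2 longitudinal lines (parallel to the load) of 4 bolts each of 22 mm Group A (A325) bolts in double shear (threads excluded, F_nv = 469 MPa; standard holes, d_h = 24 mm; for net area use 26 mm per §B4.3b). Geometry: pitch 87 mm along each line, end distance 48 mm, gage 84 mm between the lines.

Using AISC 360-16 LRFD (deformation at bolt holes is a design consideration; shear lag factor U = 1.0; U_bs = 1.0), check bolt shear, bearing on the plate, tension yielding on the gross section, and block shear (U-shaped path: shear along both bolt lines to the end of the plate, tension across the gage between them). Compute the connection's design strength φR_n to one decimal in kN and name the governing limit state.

845.8 kN (gross-section yield governs)

Bolt shear: A_b = π(22)²/4 = 380.13 mm². φR_n = 0.75 × 469 × 380.13 × 8 × 2 = 2139.4 kN.
Bearing (12 mm plate, F_u = 450 MPa): end bolts L_c = 48 − 24/2 = 36, R_n = min(1.2×36×12×450, 2.4×22×12×450) = 233.28 kN/bolt; interior L_c = 87 − 24 = 63, R_n = 285.12 kN/bolt. φR_n = 0.75 × (2×233.28 + 6×285.12) = 1633.0 kN.
Tension yield (gross): A_g = 227×12 = 2724 mm². φR_n = 0.90 × 345 × 2724 = 845.8 kN.
Block shear: shear path 2×[48+3×87] = 2×309 mm, A_gv = 7416, A_nv = 2×(309 − 3.5×26)×12 = 5232 mm²; tension across gage: (84 − 1×26)×12 = 696 mm². R_n = min(0.6×450×5232, 0.6×345×7416) + 1.0×450×696 = min(1412.6, 1535.1) + 313.2 = 1725.8 kN. φR_n = 0.75 × 1725.8 = 1294.4 kN.
Governing: min(2139.4, 1633.0, 845.8, 1294.4) = 845.8 kN → gross-section yield.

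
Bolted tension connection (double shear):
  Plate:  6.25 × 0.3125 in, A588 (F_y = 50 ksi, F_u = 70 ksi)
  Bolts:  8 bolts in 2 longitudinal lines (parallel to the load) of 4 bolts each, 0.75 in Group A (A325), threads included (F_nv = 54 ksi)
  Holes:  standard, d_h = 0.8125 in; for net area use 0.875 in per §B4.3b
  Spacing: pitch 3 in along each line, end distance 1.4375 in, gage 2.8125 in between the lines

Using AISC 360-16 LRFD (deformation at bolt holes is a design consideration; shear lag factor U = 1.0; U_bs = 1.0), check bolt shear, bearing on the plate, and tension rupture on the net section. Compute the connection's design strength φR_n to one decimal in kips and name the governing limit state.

Bolt shear: A_b = π(0.75)²/4 = 0.44179 in². φR_n = 0.75 × 54 × 0.44179 × 8 × 2 = 286.3 kips.
Bearing (0.3125 in plate, F_u = 70 ksi): end bolts L_c = 1.4375 − 0.8125/2 = 1.03125, R_n = min(1.2×1.03125×0.3125×70, 2.4×0.75×0.3125×70) = 27.07 kips/bolt; interior L_c = 3 − 0.8125 = 2.1875, R_n = 39.375 kips/bolt. φR_n = 0.75 × (2×27.07 + 6×39.375) = 217.8 kips.
Tension rupture (net): A_n = (6.25 − 2×0.875)×0.3125 = 1.4063 in² (U = 1.0, A_e = A_n). φR_n = 0.75 × 70 × 1.4063 = 73.8 kips.
Governing: min(286.3, 217.8, 73.8) = 73.8 kips → net-section rupture.

73.8 kips (net-section rupture governs)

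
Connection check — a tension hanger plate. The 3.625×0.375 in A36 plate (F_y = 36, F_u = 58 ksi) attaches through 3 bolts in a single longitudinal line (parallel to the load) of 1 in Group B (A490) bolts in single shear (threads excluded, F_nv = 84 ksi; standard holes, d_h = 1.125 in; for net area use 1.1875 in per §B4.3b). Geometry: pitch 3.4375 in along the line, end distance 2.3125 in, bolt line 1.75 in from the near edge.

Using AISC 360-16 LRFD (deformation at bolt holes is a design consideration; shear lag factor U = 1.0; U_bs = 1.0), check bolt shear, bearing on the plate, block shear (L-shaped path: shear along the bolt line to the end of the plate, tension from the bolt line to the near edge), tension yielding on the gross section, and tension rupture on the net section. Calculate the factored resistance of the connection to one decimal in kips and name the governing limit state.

39.8 kips (net-section rupture governs)

Bolt shear: A_b = π(1)²/4 = 0.7854 in². φR_n = 0.75 × 84 × 0.7854 × 3 × 1 = 148.4 kips.
Bearing (0.375 in plate, F_u = 58 ksi): end bolts L_c = 2.3125 − 1.125/2 = 1.75, R_n = min(1.2×1.75×0.375×58, 2.4×1×0.375×58) = 45.675 kips/bolt; interior L_c = 3.4375 − 1.125 = 2.3125, R_n = 52.2 kips/bolt. φR_n = 0.75 × (1×45.675 + 2×52.2) = 112.6 kips.
Block shear: shear path 1×[2.3125+2×3.4375] = 1×9.1875 in, A_gv = 3.4453, A_nv = 1×(9.1875 − 2.5×1.1875)×0.375 = 2.332 in²; tension to near edge: (1.75 − 0.5×1.1875)×0.375 = 0.43359 in². R_n = min(0.6×58×2.332, 0.6×36×3.4453) + 1.0×58×0.43359 = min(81.154, 74.418) + 25.148 = 99.566 kips. φR_n = 0.75 × 99.566 = 74.7 kips.
Tension yield (gross): A_g = 3.625×0.375 = 1.3594 in². φR_n = 0.90 × 36 × 1.3594 = 44.0 kips.
Tension rupture (net): A_n = (3.625 − 1×1.1875)×0.375 = 0.91406 in² (U = 1.0, A_e = A_n). φR_n = 0.75 × 58 × 0.91406 = 39.8 kips.
Governing: min(148.4, 112.6, 74.7, 44.0, 39.8) = 39.8 kips → net-section rupture.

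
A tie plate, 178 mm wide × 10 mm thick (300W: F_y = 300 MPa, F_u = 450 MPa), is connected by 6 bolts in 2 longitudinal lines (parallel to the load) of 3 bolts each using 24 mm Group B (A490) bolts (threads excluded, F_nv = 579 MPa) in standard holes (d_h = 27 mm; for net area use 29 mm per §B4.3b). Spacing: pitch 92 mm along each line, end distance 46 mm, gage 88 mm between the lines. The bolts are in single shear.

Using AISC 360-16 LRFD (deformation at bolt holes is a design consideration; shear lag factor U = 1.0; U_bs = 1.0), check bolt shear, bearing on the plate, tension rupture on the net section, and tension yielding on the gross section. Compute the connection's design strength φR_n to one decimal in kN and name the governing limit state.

Bolt shear: A_b = π(24)²/4 = 452.39 mm². φR_n = 0.75 × 579 × 452.39 × 6 × 1 = 1178.7 kN.
Bearing (10 mm plate, F_u = 450 MPa): end bolts L_c = 46 − 27/2 = 32.5, R_n = min(1.2×32.5×10×450, 2.4×24×10×450) = 175.5 kN/bolt; interior L_c = 92 − 27 = 65, R_n = 259.2 kN/bolt. φR_n = 0.75 × (2×175.5 + 4×259.2) = 1040.9 kN.
Tension rupture (net): A_n = (178 − 2×29)×10 = 1200 mm² (U = 1.0, A_e = A_n). φR_n = 0.75 × 450 × 1200 = 405.0 kN.
Tension yield (gross): A_g = 178×10 = 1780 mm². φR_n = 0.90 × 300 × 1780 = 480.6 kN.
Governing: min(1178.7, 1040.9, 405.0, 480.6) = 405.0 kN → net-section rupture.

405.0 kN (net-section rupture governs)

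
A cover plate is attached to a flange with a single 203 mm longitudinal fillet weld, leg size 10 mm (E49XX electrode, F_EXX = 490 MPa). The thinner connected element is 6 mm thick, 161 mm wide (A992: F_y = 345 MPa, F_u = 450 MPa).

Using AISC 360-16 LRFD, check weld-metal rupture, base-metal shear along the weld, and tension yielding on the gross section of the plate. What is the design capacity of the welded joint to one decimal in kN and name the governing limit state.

246.6 kN (base-metal shear governs)

Weld metal: throat = 0.707×10 = 7.07 mm, L = 203 mm. φR_n = 0.75 × 0.6 × 490 × 7.07 × 203 = 316.5 kN.
Base metal shear (6 mm plate): yield φR_n = 1.0×0.6×345×6×203 = 252.1 kN; rupture φR_n = 0.75×0.6×450×6×203 = 246.6 kN; take 246.6 kN (rupture).
Tension yield (gross): A_g = 161×6 = 966 mm². φR_n = 0.90 × 345 × 966 = 299.9 kN.
Governing: min(316.5, 246.6, 299.9) = 246.6 kN → base-metal shear.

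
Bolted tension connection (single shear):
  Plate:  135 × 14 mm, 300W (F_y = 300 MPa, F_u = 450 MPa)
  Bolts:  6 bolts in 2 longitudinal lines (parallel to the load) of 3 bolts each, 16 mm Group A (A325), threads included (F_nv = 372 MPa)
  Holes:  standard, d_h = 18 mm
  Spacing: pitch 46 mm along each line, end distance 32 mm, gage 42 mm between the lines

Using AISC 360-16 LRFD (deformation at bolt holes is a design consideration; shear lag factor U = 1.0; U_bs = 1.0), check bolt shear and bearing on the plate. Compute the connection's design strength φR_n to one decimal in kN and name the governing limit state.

Bolt shear: A_b = π(16)²/4 = 201.06 mm². φR_n = 0.75 × 372 × 201.06 × 6 × 1 = 336.6 kN.
Bearing (14 mm plate, F_u = 450 MPa): end bolts L_c = 32 − 18/2 = 23, R_n = min(1.2×23×14×450, 2.4×16×14×450) = 173.88 kN/bolt; interior L_c = 46 − 18 = 28, R_n = 211.68 kN/bolt. φR_n = 0.75 × (2×173.88 + 4×211.68) = 895.9 kN.
Governing: min(336.6, 895.9) = 336.6 kN → bolt shear.

336.6 kN (bolt shear governs)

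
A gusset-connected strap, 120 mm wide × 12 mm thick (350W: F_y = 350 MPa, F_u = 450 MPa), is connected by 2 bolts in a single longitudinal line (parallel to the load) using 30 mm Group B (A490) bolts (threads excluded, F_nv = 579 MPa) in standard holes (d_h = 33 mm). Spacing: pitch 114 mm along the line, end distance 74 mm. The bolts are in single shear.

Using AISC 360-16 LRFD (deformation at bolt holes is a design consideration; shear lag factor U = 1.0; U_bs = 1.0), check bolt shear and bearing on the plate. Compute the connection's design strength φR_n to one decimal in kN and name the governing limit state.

571.1 kN (bearing governs)

Bolt shear: A_b = π(30)²/4 = 706.86 mm². φR_n = 0.75 × 579 × 706.86 × 2 × 1 = 613.9 kN.
Bearing (12 mm plate, F_u = 450 MPa): end bolts L_c = 74 − 33/2 = 57.5, R_n = min(1.2×57.5×12×450, 2.4×30×12×450) = 372.6 kN/bolt; interior L_c = 114 − 33 = 81, R_n = 388.8 kN/bolt. φR_n = 0.75 × (1×372.6 + 1×388.8) = 571.1 kN.
Governing: min(613.9, 571.1) = 571.1 kN → bearing.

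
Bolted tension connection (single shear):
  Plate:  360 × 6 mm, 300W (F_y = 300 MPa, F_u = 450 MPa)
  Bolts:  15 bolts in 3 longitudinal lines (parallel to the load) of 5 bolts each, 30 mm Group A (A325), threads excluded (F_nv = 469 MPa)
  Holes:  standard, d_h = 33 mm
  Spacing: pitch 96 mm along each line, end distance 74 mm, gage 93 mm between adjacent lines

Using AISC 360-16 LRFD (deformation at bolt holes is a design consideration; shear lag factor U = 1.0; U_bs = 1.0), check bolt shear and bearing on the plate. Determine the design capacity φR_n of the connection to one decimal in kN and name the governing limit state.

2168.8 kN (bearing governs)

Bolt shear: A_b = π(30)²/4 = 706.86 mm². φR_n = 0.75 × 469 × 706.86 × 15 × 1 = 3729.6 kN.
Bearing (6 mm plate, F_u = 450 MPa): end bolts L_c = 74 − 33/2 = 57.5, R_n = min(1.2×57.5×6×450, 2.4×30×6×450) = 186.3 kN/bolt; interior L_c = 96 − 33 = 63, R_n = 194.4 kN/bolt. φR_n = 0.75 × (3×186.3 + 12×194.4) = 2168.8 kN.
Governing: min(3729.6, 2168.8) = 2168.8 kN → bearing.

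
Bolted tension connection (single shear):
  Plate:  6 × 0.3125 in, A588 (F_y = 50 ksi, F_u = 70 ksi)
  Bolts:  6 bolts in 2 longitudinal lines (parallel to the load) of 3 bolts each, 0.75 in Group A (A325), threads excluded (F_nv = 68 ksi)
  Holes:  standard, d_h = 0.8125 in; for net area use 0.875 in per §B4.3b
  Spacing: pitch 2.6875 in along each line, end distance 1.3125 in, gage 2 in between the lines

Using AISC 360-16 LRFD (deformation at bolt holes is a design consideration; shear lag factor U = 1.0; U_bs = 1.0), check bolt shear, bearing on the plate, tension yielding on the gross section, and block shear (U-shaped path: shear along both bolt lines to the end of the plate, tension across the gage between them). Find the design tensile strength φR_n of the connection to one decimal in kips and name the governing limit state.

84.4 kips (gross-section yield governs)

Bolt shear: A_b = π(0.75)²/4 = 0.44179 in². φR_n = 0.75 × 68 × 0.44179 × 6 × 1 = 135.2 kips.
Bearing (0.3125 in plate, F_u = 70 ksi): end bolts L_c = 1.3125 − 0.8125/2 = 0.90625, R_n = min(1.2×0.90625×0.3125×70, 2.4×0.75×0.3125×70) = 23.789 kips/bolt; interior L_c = 2.6875 − 0.8125 = 1.875, R_n = 39.375 kips/bolt. φR_n = 0.75 × (2×23.789 + 4×39.375) = 153.8 kips.
Tension yield (gross): A_g = 6×0.3125 = 1.875 in². φR_n = 0.90 × 50 × 1.875 = 84.4 kips.
Block shear: shear path 2×[1.3125+2×2.6875] = 2×6.6875 in, A_gv = 4.1797, A_nv = 2×(6.6875 − 2.5×0.875)×0.3125 = 2.8125 in²; tension across gage: (2 − 1×0.875)×0.3125 = 0.35156 in². R_n = min(0.6×70×2.8125, 0.6×50×4.1797) + 1.0×70×0.35156 = min(118.13, 125.39) + 24.609 = 142.74 kips. φR_n = 0.75 × 142.74 = 107.1 kips.
Governing: min(135.2, 153.8, 84.4, 107.1) = 84.4 kips → gross-section yield.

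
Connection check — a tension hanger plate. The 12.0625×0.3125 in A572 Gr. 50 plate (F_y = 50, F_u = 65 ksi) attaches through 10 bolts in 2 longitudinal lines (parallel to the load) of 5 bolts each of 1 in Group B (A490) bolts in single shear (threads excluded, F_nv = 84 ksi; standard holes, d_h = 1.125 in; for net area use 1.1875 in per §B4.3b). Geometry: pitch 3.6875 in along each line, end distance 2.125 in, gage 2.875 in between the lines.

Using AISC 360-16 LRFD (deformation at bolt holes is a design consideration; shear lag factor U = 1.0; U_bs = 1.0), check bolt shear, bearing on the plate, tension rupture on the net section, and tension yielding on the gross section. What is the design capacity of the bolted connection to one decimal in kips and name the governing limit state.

147.6 kips (net-section rupture governs)

Bolt shear: A_b = π(1)²/4 = 0.7854 in². φR_n = 0.75 × 84 × 0.7854 × 10 × 1 = 494.8 kips.
Bearing (0.3125 in plate, F_u = 65 ksi): end bolts L_c = 2.125 − 1.125/2 = 1.5625, R_n = min(1.2×1.5625×0.3125×65, 2.4×1×0.3125×65) = 38.086 kips/bolt; interior L_c = 3.6875 − 1.125 = 2.5625, R_n = 48.75 kips/bolt. φR_n = 0.75 × (2×38.086 + 8×48.75) = 349.6 kips.
Tension rupture (net): A_n = (12.0625 − 2×1.1875)×0.3125 = 3.0273 in² (U = 1.0, A_e = A_n). φR_n = 0.75 × 65 × 3.0273 = 147.6 kips.
Tension yield (gross): A_g = 12.0625×0.3125 = 3.7695 in². φR_n = 0.90 × 50 × 3.7695 = 169.6 kips.
Governing: min(494.8, 349.6, 147.6, 169.6) = 147.6 kips → net-section rupture.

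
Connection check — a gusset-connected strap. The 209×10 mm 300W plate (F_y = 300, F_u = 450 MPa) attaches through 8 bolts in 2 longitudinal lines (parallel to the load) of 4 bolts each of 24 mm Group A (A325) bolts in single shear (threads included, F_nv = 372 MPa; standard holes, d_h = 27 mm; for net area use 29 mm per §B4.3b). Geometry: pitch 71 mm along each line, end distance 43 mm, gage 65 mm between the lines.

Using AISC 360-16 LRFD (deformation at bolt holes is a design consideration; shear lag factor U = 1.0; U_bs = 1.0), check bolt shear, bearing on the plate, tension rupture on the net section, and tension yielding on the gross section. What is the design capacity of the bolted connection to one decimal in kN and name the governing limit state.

509.6 kN (net-section rupture governs)

Bolt shear: A_b = π(24)²/4 = 452.39 mm². φR_n = 0.75 × 372 × 452.39 × 8 × 1 = 1009.7 kN.
Bearing (10 mm plate, F_u = 450 MPa): end bolts L_c = 43 − 27/2 = 29.5, R_n = min(1.2×29.5×10×450, 2.4×24×10×450) = 159.3 kN/bolt; interior L_c = 71 − 27 = 44, R_n = 237.6 kN/bolt. φR_n = 0.75 × (2×159.3 + 6×237.6) = 1308.2 kN.
Tension rupture (net): A_n = (209 − 2×29)×10 = 1510 mm² (U = 1.0, A_e = A_n). φR_n = 0.75 × 450 × 1510 = 509.6 kN.
Tension yield (gross): A_g = 209×10 = 2090 mm². φR_n = 0.90 × 300 × 2090 = 564.3 kN.
Governing: min(1009.7, 1308.2, 509.6, 564.3) = 509.6 kN → net-section rupture.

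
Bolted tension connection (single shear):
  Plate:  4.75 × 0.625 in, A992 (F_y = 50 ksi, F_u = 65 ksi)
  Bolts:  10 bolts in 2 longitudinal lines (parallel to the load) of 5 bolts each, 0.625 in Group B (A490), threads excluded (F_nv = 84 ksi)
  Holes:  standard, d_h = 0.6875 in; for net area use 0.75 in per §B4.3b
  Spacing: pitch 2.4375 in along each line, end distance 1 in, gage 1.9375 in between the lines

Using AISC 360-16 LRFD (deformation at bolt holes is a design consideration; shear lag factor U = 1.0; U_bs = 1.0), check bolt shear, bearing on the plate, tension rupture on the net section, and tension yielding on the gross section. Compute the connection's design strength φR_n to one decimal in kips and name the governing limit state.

99.0 kips (net-section rupture governs)

Bolt shear: A_b = π(0.625)²/4 = 0.3068 in². φR_n = 0.75 × 84 × 0.3068 × 10 × 1 = 193.3 kips.
Bearing (0.625 in plate, F_u = 65 ksi): end bolts L_c = 1 − 0.6875/2 = 0.65625, R_n = min(1.2×0.65625×0.625×65, 2.4×0.625×0.625×65) = 31.992 kips/bolt; interior L_c = 2.4375 − 0.6875 = 1.75, R_n = 60.938 kips/bolt. φR_n = 0.75 × (2×31.992 + 8×60.938) = 413.6 kips.
Tension rupture (net): A_n = (4.75 − 2×0.75)×0.625 = 2.0313 in² (U = 1.0, A_e = A_n). φR_n = 0.75 × 65 × 2.0313 = 99.0 kips.
Tension yield (gross): A_g = 4.75×0.625 = 2.9688 in². φR_n = 0.90 × 50 × 2.9688 = 133.6 kips.
Governing: min(193.3, 413.6, 99.0, 133.6) = 99.0 kips → net-section rupture.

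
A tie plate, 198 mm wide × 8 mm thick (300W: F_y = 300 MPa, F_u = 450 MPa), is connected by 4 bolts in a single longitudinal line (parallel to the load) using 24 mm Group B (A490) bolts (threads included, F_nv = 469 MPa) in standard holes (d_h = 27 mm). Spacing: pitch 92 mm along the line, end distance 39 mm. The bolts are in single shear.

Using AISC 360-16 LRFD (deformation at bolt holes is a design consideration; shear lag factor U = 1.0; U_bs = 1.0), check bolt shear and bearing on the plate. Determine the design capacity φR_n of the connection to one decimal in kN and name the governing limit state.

549.2 kN (bearing governs)

Bolt shear: A_b = π(24)²/4 = 452.39 mm². φR_n = 0.75 × 469 × 452.39 × 4 × 1 = 636.5 kN.
Bearing (8 mm plate, F_u = 450 MPa): end bolts L_c = 39 − 27/2 = 25.5, R_n = min(1.2×25.5×8×450, 2.4×24×8×450) = 110.16 kN/bolt; interior L_c = 92 − 27 = 65, R_n = 207.36 kN/bolt. φR_n = 0.75 × (1×110.16 + 3×207.36) = 549.2 kN.
Governing: min(636.5, 549.2) = 549.2 kN → bearing.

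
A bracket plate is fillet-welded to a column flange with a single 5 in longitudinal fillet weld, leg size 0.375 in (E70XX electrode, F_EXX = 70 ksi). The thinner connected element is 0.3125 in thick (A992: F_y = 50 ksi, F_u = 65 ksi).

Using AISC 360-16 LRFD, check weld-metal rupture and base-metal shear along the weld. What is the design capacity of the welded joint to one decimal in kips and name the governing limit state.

41.8 kips (weld metal governs)

Weld metal: throat = 0.707×0.375 = 0.26513 in, L = 5 in. φR_n = 0.75 × 0.6 × 70 × 0.26513 × 5 = 41.8 kips.
Base metal shear (0.3125 in plate): yield φR_n = 1.0×0.6×50×0.3125×5 = 46.9 kips; rupture φR_n = 0.75×0.6×65×0.3125×5 = 45.7 kips; take 45.7 kips (rupture).
Governing: min(41.8, 45.7) = 41.8 kips → weld metal.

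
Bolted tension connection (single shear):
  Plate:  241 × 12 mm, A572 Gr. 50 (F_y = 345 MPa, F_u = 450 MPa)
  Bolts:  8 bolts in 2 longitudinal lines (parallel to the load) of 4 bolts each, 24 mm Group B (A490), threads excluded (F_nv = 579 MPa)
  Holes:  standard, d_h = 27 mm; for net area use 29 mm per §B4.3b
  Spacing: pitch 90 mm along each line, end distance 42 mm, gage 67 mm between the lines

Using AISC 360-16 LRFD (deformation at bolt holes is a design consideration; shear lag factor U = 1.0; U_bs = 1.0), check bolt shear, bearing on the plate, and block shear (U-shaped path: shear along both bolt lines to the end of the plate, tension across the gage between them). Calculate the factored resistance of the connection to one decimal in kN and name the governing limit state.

1176.9 kN (block shear governs)

Bolt shear: A_b = π(24)²/4 = 452.39 mm². φR_n = 0.75 × 579 × 452.39 × 8 × 1 = 1571.6 kN.
Bearing (12 mm plate, F_u = 450 MPa): end bolts L_c = 42 − 27/2 = 28.5, R_n = min(1.2×28.5×12×450, 2.4×24×12×450) = 184.68 kN/bolt; interior L_c = 90 − 27 = 63, R_n = 311.04 kN/bolt. φR_n = 0.75 × (2×184.68 + 6×311.04) = 1676.7 kN.
Block shear: shear path 2×[42+3×90] = 2×312 mm, A_gv = 7488, A_nv = 2×(312 − 3.5×29)×12 = 5052 mm²; tension across gage: (67 − 1×29)×12 = 456 mm². R_n = min(0.6×450×5052, 0.6×345×7488) + 1.0×450×456 = min(1364, 1550) + 205.2 = 1569.2 kN. φR_n = 0.75 × 1569.2 = 1176.9 kN.
Governing: min(1571.6, 1676.7, 1176.9) = 1176.9 kN → block shear.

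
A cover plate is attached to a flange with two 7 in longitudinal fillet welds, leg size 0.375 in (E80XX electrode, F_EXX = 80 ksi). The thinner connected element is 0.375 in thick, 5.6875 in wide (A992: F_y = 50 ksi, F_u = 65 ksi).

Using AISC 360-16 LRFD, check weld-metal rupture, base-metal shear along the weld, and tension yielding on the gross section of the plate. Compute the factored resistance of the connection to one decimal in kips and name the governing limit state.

Weld metal: throat = 0.707×0.375 = 0.26513 in, L = 2×7 = 14 in. φR_n = 0.75 × 0.6 × 80 × 0.26513 × 14 = 133.6 kips.
Base metal shear (0.375 in plate): yield φR_n = 1.0×0.6×50×0.375×14 = 157.5 kips; rupture φR_n = 0.75×0.6×65×0.375×14 = 153.6 kips; take 153.6 kips (rupture).
Tension yield (gross): A_g = 5.6875×0.375 = 2.1328 in². φR_n = 0.90 × 50 × 2.1328 = 96.0 kips.
Governing: min(133.6, 153.6, 96.0) = 96.0 kips → gross-section yield.

96.0 kips (gross-section yield governs)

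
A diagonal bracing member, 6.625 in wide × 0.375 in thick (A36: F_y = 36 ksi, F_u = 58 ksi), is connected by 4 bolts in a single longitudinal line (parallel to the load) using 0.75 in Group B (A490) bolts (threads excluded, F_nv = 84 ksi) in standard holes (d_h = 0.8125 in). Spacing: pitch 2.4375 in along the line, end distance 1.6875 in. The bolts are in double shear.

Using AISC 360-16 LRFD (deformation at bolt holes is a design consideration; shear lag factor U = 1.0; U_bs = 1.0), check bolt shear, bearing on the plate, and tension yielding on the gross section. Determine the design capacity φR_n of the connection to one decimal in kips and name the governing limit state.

Bolt shear: A_b = π(0.75)²/4 = 0.44179 in². φR_n = 0.75 × 84 × 0.44179 × 4 × 2 = 222.7 kips.
Bearing (0.375 in plate, F_u = 58 ksi): end bolts L_c = 1.6875 − 0.8125/2 = 1.28125, R_n = min(1.2×1.28125×0.375×58, 2.4×0.75×0.375×58) = 33.441 kips/bolt; interior L_c = 2.4375 − 0.8125 = 1.625, R_n = 39.15 kips/bolt. φR_n = 0.75 × (1×33.441 + 3×39.15) = 113.2 kips.
Tension yield (gross): A_g = 6.625×0.375 = 2.4844 in². φR_n = 0.90 × 36 × 2.4844 = 80.5 kips.
Governing: min(222.7, 113.2, 80.5) = 80.5 kips → gross-section yield.

80.5 kips (gross-section yield governs)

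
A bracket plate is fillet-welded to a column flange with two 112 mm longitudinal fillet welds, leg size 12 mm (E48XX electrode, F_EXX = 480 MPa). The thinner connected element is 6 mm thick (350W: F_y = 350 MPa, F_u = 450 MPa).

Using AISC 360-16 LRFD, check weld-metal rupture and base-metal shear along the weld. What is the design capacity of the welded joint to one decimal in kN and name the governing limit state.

272.2 kN (base-metal shear governs)

Weld metal: throat = 0.707×12 = 8.484 mm, L = 2×112 = 224 mm. φR_n = 0.75 × 0.6 × 480 × 8.484 × 224 = 410.5 kN.
Base metal shear (6 mm plate): yield φR_n = 1.0×0.6×350×6×224 = 282.2 kN; rupture φR_n = 0.75×0.6×450×6×224 = 272.2 kN; take 272.2 kN (rupture).
Governing: min(410.5, 272.2) = 272.2 kN → base-metal shear.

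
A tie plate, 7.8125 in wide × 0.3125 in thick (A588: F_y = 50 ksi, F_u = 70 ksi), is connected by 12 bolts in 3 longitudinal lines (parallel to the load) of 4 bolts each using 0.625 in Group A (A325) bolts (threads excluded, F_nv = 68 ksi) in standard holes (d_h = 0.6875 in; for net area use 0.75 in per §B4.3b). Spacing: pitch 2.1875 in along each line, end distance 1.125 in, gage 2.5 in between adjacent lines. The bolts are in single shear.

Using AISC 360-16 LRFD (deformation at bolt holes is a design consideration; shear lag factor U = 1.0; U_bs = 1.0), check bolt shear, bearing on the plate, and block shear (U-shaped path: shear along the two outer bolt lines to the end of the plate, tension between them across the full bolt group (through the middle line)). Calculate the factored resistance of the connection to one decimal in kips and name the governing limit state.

Bolt shear: A_b = π(0.625)²/4 = 0.3068 in². φR_n = 0.75 × 68 × 0.3068 × 12 × 1 = 187.8 kips.
Bearing (0.3125 in plate, F_u = 70 ksi): end bolts L_c = 1.125 − 0.6875/2 = 0.78125, R_n = min(1.2×0.78125×0.3125×70, 2.4×0.625×0.3125×70) = 20.508 kips/bolt; interior L_c = 2.1875 − 0.6875 = 1.5, R_n = 32.813 kips/bolt. φR_n = 0.75 × (3×20.508 + 9×32.813) = 267.6 kips.
Block shear: shear path 2×[1.125+3×2.1875] = 2×7.6875 in, A_gv = 4.8047, A_nv = 2×(7.6875 − 3.5×0.75)×0.3125 = 3.1641 in²; tension across gage: (5 − 2×0.75)×0.3125 = 1.0938 in². R_n = min(0.6×70×3.1641, 0.6×50×4.8047) + 1.0×70×1.0938 = min(132.89, 144.14) + 76.566 = 209.46 kips. φR_n = 0.75 × 209.46 = 157.1 kips.
Governing: min(187.8, 267.6, 157.1) = 157.1 kips → block shear.

157.1 kips (block shear governs)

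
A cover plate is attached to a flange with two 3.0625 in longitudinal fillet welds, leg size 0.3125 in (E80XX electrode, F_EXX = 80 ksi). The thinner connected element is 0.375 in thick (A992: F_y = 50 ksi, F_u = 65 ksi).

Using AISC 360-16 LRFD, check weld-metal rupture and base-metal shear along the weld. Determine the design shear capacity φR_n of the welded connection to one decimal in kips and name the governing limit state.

Weld metal: throat = 0.707×0.3125 = 0.22094 in, L = 2×3.0625 = 6.125 in. φR_n = 0.75 × 0.6 × 80 × 0.22094 × 6.125 = 48.7 kips.
Base metal shear (0.375 in plate): yield φR_n = 1.0×0.6×50×0.375×6.125 = 68.9 kips; rupture φR_n = 0.75×0.6×65×0.375×6.125 = 67.2 kips; take 67.2 kips (rupture).
Governing: min(48.7, 67.2) = 48.7 kips → weld metal.

48.7 kips (weld metal governs)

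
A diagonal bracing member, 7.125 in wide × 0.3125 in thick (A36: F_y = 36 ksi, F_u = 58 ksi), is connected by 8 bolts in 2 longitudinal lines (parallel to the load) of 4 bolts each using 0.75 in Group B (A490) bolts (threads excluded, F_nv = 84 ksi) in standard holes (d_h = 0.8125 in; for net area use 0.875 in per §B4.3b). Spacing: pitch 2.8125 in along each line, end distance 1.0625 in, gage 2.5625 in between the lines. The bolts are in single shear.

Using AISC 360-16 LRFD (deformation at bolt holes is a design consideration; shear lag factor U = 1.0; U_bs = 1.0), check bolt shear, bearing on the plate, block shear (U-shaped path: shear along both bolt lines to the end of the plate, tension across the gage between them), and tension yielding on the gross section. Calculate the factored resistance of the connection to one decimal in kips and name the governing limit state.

72.1 kips (gross-section yield governs)

Bolt shear: A_b = π(0.75)²/4 = 0.44179 in². φR_n = 0.75 × 84 × 0.44179 × 8 × 1 = 222.7 kips.
Bearing (0.3125 in plate, F_u = 58 ksi): end bolts L_c = 1.0625 − 0.8125/2 = 0.65625, R_n = min(1.2×0.65625×0.3125×58, 2.4×0.75×0.3125×58) = 14.273 kips/bolt; interior L_c = 2.8125 − 0.8125 = 2, R_n = 32.625 kips/bolt. φR_n = 0.75 × (2×14.273 + 6×32.625) = 168.2 kips.
Block shear: shear path 2×[1.0625+3×2.8125] = 2×9.5 in, A_gv = 5.9375, A_nv = 2×(9.5 − 3.5×0.875)×0.3125 = 4.0234 in²; tension across gage: (2.5625 − 1×0.875)×0.3125 = 0.52734 in². R_n = min(0.6×58×4.0234, 0.6×36×5.9375) + 1.0×58×0.52734 = min(140.01, 128.25) + 30.586 = 158.84 kips. φR_n = 0.75 × 158.84 = 119.1 kips.
Tension yield (gross): A_g = 7.125×0.3125 = 2.2266 in². φR_n = 0.90 × 36 × 2.2266 = 72.1 kips.
Governing: min(222.7, 168.2, 119.1, 72.1) = 72.1 kips → gross-section yield.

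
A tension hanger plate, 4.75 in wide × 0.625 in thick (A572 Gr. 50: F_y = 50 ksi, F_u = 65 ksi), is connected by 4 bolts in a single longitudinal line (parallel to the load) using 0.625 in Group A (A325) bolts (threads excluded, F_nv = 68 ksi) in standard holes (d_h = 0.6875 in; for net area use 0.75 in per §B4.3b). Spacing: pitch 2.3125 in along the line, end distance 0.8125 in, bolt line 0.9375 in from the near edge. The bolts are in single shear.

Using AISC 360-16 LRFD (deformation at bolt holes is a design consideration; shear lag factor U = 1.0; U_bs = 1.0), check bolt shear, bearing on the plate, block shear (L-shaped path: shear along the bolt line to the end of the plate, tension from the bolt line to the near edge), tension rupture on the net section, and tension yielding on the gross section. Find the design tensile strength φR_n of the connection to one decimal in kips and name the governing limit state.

Bolt shear: A_b = π(0.625)²/4 = 0.3068 in². φR_n = 0.75 × 68 × 0.3068 × 4 × 1 = 62.6 kips.
Bearing (0.625 in plate, F_u = 65 ksi): end bolts L_c = 0.8125 − 0.6875/2 = 0.46875, R_n = min(1.2×0.46875×0.625×65, 2.4×0.625×0.625×65) = 22.852 kips/bolt; interior L_c = 2.3125 − 0.6875 = 1.625, R_n = 60.938 kips/bolt. φR_n = 0.75 × (1×22.852 + 3×60.938) = 154.2 kips.
Block shear: shear path 1×[0.8125+3×2.3125] = 1×7.75 in, A_gv = 4.8438, A_nv = 1×(7.75 − 3.5×0.75)×0.625 = 3.2031 in²; tension to near edge: (0.9375 − 0.5×0.75)×0.625 = 0.35156 in². R_n = min(0.6×65×3.2031, 0.6×50×4.8438) + 1.0×65×0.35156 = min(124.92, 145.31) + 22.851 = 147.77 kips. φR_n = 0.75 × 147.77 = 110.8 kips.
Tension rupture (net): A_n = (4.75 − 1×0.75)×0.625 = 2.5 in² (U = 1.0, A_e = A_n). φR_n = 0.75 × 65 × 2.5 = 121.9 kips.
Tension yield (gross): A_g = 4.75×0.625 = 2.9688 in². φR_n = 0.90 × 50 × 2.9688 = 133.6 kips.
Governing: min(62.6, 154.2, 110.8, 121.9, 133.6) = 62.6 kips → bolt shear.

62.6 kips (bolt shear governs)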